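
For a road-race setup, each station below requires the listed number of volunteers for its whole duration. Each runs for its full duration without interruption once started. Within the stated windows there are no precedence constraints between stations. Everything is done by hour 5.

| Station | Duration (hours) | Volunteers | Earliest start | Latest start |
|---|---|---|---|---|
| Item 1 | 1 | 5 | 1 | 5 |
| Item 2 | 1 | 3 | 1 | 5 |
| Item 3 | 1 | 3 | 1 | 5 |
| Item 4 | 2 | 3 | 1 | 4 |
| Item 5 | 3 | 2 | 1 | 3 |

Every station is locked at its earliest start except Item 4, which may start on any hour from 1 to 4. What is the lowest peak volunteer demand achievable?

13

Item 4@1: h1:16  h2:5  h3:2  h4:0  h5:0 → peak 16
Item 4@2: h1:13  h2:5  h3:5  h4:0  h5:0 → peak 13
Item 4@3: h1:13  h2:2  h3:5  h4:3  h5:0 → peak 13
Item 4@4: h1:13  h2:2  h3:2  h4:3  h5:3 → peak 13
Best is Item 4@2, peak 13.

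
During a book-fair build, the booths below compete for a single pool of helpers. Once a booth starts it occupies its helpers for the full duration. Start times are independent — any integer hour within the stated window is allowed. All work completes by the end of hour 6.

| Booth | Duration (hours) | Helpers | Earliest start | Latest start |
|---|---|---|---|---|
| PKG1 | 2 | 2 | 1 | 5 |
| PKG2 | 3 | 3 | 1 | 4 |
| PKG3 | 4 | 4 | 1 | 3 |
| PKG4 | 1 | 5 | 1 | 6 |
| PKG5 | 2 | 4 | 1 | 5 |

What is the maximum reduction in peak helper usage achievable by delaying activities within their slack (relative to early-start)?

Early-start peak: h1:18  h2:13  h3:7  h4:4  h5:0  h6:0 ⇒ 18.
Leveled (PKG1@1, PKG2@2, PKG3@3, PKG4@1, PKG5@5): h1:7  h2:5  h3:7  h4:7  h5:8  h6:8 ⇒ 8.
Reduction 18 − 8 = 10.

10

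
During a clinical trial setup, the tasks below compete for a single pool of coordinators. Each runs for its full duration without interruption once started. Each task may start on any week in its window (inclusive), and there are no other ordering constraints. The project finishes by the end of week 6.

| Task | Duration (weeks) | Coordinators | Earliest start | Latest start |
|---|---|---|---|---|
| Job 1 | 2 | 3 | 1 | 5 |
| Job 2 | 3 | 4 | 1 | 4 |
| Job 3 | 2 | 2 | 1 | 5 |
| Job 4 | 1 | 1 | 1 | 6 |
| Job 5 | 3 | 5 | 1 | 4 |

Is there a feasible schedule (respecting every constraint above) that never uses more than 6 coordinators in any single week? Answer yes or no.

Total coordinator-weeks = 38; over 6 weeks the average is 38/6 > 6, so some week must exceed 6.

no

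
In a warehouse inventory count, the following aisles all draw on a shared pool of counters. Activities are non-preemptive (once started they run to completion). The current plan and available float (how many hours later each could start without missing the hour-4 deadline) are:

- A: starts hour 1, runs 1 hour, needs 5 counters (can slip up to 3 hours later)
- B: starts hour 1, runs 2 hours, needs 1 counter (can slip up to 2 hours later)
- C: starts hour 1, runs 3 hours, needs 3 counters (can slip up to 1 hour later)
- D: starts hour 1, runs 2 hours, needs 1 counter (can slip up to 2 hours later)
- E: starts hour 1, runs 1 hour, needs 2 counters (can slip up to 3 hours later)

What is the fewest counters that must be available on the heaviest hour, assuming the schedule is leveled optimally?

5

Early-start (A@1, B@1, C@1, D@1, E@1) gives peak 12: h1:12  h2:5  h3:3  h4:0.
Shift B→2, C→2, D→2, E→4.
Schedule A@1, B@2, C@2, D@2, E@4: h1:5  h2:5  h3:5  h4:5 — peak 5.
Total counter-hours = 20 over 4 hours ⇒ peak ≥ ⌈20/4⌉ = 5, so 5 is optimal.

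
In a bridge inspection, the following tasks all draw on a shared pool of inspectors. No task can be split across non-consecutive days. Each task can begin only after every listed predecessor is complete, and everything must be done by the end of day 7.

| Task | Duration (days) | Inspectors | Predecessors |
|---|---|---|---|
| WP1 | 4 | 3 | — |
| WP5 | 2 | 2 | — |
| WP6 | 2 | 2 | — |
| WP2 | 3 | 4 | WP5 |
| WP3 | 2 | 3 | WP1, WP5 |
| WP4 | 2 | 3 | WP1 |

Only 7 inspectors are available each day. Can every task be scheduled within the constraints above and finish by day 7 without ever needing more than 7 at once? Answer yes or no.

yes

Schedule WP1@1, WP5@1, WP6@1, WP2@3, WP3@5, WP4@6: d1:7  d2:7  d3:7  d4:7  d5:7  d6:6  d7:3 — peak 7 ≤ 7.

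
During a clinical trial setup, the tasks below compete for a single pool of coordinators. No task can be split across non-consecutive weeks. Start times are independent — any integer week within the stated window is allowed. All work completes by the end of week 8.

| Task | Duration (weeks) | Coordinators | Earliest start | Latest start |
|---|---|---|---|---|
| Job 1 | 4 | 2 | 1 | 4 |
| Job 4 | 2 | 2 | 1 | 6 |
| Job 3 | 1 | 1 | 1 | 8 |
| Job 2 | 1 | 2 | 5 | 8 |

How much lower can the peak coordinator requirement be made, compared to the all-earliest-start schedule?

Early-start peak: w1:5  w2:4  w3:2  w4:2  w5:2  w6:0  w7:0  w8:0 ⇒ 5.
Leveled (Job 1@1, Job 4@5, Job 3@7, Job 2@8): w1:2  w2:2  w3:2  w4:2  w5:2  w6:2  w7:1  w8:2 ⇒ 2.
Reduction 5 − 2 = 3.

3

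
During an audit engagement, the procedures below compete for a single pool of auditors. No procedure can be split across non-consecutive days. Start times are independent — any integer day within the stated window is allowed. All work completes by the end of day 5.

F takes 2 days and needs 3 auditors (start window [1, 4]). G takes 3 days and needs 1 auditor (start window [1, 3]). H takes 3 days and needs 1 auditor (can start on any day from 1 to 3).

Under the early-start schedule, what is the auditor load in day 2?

At early start, day 2 has: F, G, H.
Demand: 3 + 1 + 1 = 5.

5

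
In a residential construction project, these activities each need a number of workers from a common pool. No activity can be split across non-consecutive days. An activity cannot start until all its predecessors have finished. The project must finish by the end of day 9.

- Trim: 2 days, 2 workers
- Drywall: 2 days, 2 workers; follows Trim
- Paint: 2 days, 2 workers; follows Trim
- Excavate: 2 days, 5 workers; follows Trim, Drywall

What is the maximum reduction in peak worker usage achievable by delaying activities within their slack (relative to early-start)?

Early-start peak: d1:2  d2:2  d3:4  d4:4  d5:5  d6:5  d7:0  d8:0  d9:0 ⇒ 5.
Leveled (Trim@1, Drywall@3, Paint@3, Excavate@5): d1:2  d2:2  d3:4  d4:4  d5:5  d6:5  d7:0  d8:0  d9:0 ⇒ 5.
Reduction 5 − 5 = 0.

0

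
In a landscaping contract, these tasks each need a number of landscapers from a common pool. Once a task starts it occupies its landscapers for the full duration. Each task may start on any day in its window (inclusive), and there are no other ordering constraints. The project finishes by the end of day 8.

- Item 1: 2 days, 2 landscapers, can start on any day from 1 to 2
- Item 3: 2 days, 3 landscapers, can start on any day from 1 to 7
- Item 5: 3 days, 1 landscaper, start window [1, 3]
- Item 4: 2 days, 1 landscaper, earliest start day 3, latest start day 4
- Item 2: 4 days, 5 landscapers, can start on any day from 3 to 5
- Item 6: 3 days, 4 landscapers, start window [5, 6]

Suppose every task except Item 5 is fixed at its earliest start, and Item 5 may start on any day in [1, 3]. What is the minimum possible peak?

Item 5@1: d1:6  d2:6  d3:7  d4:6  d5:9  d6:9  d7:4  d8:0 → peak 9
Item 5@2: d1:5  d2:6  d3:7  d4:7  d5:9  d6:9  d7:4  d8:0 → peak 9
Item 5@3: d1:5  d2:5  d3:7  d4:7  d5:10  d6:9  d7:4  d8:0 → peak 10
Best is Item 5@1, peak 9.

9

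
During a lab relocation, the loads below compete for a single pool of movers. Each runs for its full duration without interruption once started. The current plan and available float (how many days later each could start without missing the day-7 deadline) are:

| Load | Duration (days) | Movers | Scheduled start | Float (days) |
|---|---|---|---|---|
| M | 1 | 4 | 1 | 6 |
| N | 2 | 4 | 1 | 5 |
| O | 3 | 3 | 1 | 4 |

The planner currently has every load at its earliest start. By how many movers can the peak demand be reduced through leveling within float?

7

Early-start peak: d1:11  d2:7  d3:3  d4:0  d5:0  d6:0  d7:0 ⇒ 11.
Leveled (M@1, N@2, O@4): d1:4  d2:4  d3:4  d4:3  d5:3  d6:3  d7:0 ⇒ 4.
Reduction 11 − 4 = 7.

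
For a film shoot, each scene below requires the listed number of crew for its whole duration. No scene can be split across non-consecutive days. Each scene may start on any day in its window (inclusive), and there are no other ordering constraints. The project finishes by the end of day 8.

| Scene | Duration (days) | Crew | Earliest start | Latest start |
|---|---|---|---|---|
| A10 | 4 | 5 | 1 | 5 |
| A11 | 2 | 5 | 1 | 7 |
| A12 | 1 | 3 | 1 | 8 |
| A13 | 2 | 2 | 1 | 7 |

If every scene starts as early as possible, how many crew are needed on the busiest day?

15

Early-start schedule: A10@1, A11@1, A12@1, A13@1.
Load per day: day 1: 15, day 2: 12, day 3: 5, day 4: 5, day 5: 0, day 6: 0, day 7: 0, day 8: 0.
Peak is 15.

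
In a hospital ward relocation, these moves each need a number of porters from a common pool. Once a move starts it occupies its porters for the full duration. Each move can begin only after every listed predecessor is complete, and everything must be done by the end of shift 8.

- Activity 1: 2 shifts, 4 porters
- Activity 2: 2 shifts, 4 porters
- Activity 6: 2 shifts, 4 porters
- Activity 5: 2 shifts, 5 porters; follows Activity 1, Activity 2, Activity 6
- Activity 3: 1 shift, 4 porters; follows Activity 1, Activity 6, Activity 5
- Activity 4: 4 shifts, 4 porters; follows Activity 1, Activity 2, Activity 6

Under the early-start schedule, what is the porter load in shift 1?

12

At early start, shift 1 has: Activity 1, Activity 2, Activity 6.
Demand: 4 + 4 + 4 = 12.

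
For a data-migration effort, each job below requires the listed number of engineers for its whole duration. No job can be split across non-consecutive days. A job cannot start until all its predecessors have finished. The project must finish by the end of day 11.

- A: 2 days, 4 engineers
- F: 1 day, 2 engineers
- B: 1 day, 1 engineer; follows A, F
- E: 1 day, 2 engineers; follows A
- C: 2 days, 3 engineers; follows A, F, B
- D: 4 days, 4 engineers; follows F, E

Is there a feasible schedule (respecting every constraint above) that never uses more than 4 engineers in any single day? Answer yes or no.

Schedule A@1, F@3, B@4, E@3, C@5, D@7: d1:4  d2:4  d3:4  d4:1  d5:3  d6:3  d7:4  d8:4  d9:4  d10:4  d11:0 — peak 4 ≤ 4.

yes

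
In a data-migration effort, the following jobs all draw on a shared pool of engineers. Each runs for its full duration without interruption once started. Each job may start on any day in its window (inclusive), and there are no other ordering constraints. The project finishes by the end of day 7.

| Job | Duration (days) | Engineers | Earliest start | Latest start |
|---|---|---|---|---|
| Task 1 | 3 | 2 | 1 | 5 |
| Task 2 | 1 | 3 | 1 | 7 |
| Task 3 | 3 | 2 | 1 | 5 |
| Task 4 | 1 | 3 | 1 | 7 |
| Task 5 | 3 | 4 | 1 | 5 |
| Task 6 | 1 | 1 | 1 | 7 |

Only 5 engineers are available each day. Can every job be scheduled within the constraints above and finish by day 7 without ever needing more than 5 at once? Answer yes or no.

yes

Schedule Task 1@1, Task 2@1, Task 3@2, Task 4@4, Task 5@5, Task 6@2: d1:5  d2:5  d3:4  d4:5  d5:4  d6:4  d7:4 — peak 5 ≤ 5.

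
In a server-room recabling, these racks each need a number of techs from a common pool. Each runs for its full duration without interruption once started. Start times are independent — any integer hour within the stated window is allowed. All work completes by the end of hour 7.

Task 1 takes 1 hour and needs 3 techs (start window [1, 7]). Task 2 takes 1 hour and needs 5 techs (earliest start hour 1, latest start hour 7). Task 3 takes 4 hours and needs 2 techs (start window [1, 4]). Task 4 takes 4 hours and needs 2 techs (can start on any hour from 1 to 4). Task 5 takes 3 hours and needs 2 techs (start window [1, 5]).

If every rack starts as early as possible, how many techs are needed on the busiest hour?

14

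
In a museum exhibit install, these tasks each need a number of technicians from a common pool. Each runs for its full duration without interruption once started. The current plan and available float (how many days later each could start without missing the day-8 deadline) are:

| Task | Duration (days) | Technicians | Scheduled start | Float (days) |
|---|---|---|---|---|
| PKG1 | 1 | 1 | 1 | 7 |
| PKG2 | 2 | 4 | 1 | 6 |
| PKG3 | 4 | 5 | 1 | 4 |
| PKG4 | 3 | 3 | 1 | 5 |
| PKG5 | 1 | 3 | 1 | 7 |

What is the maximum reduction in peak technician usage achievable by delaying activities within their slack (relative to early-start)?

9

Early-start peak: d1:16  d2:12  d3:8  d4:5  d5:0  d6:0  d7:0  d8:0 ⇒ 16.
Leveled (PKG1@1, PKG2@1, PKG3@5, PKG4@2, PKG5@3): d1:5  d2:7  d3:6  d4:3  d5:5  d6:5  d7:5  d8:5 ⇒ 7.
Reduction 16 − 7 = 9.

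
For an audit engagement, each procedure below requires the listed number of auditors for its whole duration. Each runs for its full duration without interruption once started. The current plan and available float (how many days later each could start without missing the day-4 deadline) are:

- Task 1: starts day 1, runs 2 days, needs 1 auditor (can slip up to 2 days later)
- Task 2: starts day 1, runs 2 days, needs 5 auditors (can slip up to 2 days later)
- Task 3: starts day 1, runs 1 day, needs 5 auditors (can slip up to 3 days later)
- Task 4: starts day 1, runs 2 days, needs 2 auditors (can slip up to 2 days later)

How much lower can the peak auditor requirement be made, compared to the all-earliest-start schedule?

6

Early-start peak: d1:13  d2:8  d3:0  d4:0 ⇒ 13.
Leveled (Task 1@1, Task 2@1, Task 3@3, Task 4@3): d1:6  d2:6  d3:7  d4:2 ⇒ 7.
Reduction 13 − 7 = 6.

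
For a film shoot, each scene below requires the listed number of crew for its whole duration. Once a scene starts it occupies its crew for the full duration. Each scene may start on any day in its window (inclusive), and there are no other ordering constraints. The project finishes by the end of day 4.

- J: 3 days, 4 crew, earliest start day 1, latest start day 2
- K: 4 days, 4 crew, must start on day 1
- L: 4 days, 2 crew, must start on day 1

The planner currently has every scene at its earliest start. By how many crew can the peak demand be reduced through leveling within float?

Early-start peak: d1:10  d2:10  d3:10  d4:6 ⇒ 10.
Leveled (J@1, K@1, L@1): d1:10  d2:10  d3:10  d4:6 ⇒ 10.
Reduction 10 − 10 = 0.

0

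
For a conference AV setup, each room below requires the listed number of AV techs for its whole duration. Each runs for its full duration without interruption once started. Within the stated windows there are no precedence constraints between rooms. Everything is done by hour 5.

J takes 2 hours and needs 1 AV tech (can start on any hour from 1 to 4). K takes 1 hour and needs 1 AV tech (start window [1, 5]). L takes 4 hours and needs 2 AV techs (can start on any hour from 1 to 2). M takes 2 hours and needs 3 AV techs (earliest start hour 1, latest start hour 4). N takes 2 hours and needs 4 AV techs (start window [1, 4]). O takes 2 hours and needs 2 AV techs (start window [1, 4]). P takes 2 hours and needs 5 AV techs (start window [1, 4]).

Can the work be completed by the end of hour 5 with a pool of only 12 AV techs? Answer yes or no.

yes

Schedule J@1, K@1, L@1, M@1, N@2, O@3, P@4: h1:7  h2:10  h3:8  h4:9  h5:5 — peak 10 ≤ 12.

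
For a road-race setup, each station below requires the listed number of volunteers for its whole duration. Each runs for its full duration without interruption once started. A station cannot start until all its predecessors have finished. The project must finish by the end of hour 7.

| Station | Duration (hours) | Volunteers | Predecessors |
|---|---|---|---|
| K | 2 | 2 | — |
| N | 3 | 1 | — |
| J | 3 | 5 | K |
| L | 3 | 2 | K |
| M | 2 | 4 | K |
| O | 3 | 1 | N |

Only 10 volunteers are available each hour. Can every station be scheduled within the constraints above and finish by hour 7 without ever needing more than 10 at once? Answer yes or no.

Schedule K@1, N@1, J@3, L@3, M@6, O@4: h1:3  h2:3  h3:8  h4:8  h5:8  h6:5  h7:4 — peak 8 ≤ 10.

yes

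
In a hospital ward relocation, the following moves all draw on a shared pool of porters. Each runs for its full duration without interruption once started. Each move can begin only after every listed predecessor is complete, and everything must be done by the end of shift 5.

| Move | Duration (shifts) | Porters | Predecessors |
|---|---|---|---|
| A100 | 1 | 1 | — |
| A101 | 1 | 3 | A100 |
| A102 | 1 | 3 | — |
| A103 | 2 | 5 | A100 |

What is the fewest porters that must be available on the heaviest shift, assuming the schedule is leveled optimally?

5

Early-start (A100@1, A101@2, A102@1, A103@2) gives peak 8: s1:4  s2:8  s3:5  s4:0  s5:0.
Shift A103→3.
Schedule A100@1, A101@2, A102@1, A103@3: s1:4  s2:3  s3:5  s4:5  s5:0 — peak 5.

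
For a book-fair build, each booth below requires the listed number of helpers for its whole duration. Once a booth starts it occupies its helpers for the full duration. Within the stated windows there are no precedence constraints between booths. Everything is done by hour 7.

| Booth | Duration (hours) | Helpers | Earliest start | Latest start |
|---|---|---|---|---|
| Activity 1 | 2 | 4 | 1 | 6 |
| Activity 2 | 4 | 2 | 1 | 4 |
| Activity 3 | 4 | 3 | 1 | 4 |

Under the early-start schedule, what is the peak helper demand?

9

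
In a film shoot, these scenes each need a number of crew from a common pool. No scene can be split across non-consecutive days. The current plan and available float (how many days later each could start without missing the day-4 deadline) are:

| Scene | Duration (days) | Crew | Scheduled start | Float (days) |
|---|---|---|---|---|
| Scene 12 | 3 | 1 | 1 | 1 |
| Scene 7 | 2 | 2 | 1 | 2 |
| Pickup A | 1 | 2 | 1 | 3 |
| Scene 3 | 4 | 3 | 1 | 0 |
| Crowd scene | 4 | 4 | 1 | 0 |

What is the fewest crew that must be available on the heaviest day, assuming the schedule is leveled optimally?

Early-start (Scene 12@1, Scene 7@1, Pickup A@1, Scene 3@1, Crowd scene@1) gives peak 12: d1:12  d2:10  d3:8  d4:7.
Shift Pickup A→3.
Schedule Scene 12@1, Scene 7@1, Pickup A@3, Scene 3@1, Crowd scene@1: d1:10  d2:10  d3:10  d4:7 — peak 10.
Total crew member-days = 37 over 4 days ⇒ peak ≥ ⌈37/4⌉ = 10, so 10 is optimal.

10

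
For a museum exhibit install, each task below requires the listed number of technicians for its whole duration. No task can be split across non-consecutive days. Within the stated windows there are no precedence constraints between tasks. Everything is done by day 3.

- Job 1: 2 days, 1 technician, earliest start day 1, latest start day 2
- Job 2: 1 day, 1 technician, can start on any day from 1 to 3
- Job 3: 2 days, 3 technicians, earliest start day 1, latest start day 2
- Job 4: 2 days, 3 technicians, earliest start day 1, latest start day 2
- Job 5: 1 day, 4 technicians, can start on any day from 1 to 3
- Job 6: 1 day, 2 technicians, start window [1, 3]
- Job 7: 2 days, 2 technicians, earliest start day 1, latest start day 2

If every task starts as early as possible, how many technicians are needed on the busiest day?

Early-start schedule: Job 1@1, Job 2@1, Job 3@1, Job 4@1, Job 5@1, Job 6@1, Job 7@1.
Load per day: day 1: 16, day 2: 9, day 3: 0.
Peak is 16.

16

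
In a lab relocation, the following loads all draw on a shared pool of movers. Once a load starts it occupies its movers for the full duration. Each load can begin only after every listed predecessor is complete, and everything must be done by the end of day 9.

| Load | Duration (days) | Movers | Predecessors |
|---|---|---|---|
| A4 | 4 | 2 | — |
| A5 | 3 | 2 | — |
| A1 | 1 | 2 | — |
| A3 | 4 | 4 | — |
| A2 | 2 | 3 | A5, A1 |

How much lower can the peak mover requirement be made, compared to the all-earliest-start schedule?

Early-start peak: d1:10  d2:8  d3:8  d4:9  d5:3  d6:0  d7:0  d8:0  d9:0 ⇒ 10.
Leveled (A4@2, A5@1, A1@1, A3@6, A2@4): d1:4  d2:4  d3:4  d4:5  d5:5  d6:4  d7:4  d8:4  d9:4 ⇒ 5.
Reduction 10 − 5 = 5.

5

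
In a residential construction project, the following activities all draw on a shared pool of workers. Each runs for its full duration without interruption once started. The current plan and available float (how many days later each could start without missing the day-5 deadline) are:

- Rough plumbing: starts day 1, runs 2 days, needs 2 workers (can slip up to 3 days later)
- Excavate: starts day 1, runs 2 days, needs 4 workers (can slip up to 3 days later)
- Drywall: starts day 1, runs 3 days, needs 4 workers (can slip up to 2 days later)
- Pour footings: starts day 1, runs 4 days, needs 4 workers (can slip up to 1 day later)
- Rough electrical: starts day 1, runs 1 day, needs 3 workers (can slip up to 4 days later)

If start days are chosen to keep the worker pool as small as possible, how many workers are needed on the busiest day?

10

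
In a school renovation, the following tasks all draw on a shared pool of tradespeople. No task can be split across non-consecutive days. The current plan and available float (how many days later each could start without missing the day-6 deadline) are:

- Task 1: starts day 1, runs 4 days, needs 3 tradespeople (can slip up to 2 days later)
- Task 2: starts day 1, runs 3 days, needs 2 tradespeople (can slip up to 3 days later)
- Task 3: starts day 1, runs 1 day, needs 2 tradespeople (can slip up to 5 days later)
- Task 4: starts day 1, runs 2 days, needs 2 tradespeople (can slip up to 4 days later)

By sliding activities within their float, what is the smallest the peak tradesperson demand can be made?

5

Early-start (Task 1@1, Task 2@1, Task 3@1, Task 4@1) gives peak 9: d1:9  d2:7  d3:5  d4:3  d5:0  d6:0.
Shift Task 3→4, Task 4→5.
Schedule Task 1@1, Task 2@1, Task 3@4, Task 4@5: d1:5  d2:5  d3:5  d4:5  d5:2  d6:2 — peak 5.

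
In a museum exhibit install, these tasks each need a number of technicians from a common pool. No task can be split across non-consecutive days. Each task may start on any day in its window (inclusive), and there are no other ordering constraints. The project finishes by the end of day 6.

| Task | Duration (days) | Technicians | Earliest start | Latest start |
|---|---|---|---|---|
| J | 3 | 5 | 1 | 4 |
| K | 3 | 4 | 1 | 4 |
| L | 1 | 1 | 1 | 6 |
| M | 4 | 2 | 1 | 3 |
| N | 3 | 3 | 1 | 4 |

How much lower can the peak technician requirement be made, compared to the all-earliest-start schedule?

6

Early-start peak: d1:15  d2:14  d3:14  d4:2  d5:0  d6:0 ⇒ 15.
Leveled (J@1, K@4, L@1, M@1, N@4): d1:8  d2:7  d3:7  d4:9  d5:7  d6:7 ⇒ 9.
Reduction 15 − 9 = 6.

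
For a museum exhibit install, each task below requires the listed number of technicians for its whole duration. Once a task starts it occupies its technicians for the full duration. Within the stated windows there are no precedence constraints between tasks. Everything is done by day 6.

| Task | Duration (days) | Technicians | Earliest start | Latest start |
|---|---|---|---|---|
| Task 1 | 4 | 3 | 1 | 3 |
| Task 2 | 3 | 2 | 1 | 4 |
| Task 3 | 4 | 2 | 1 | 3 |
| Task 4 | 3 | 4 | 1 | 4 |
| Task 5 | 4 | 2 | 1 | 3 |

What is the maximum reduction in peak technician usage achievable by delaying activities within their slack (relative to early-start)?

Early-start peak: d1:13  d2:13  d3:13  d4:7  d5:0  d6:0 ⇒ 13.
Leveled (Task 1@1, Task 2@1, Task 3@1, Task 4@4, Task 5@1): d1:9  d2:9  d3:9  d4:11  d5:4  d6:4 ⇒ 11.
Reduction 13 − 11 = 2.

2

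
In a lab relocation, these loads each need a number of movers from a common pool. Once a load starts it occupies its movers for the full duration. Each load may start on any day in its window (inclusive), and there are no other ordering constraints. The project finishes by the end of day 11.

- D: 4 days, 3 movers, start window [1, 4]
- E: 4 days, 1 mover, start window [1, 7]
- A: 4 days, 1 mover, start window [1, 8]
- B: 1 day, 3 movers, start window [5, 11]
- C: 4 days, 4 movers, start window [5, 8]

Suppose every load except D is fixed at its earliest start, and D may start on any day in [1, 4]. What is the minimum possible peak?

D@1: d1:5  d2:5  d3:5  d4:5  d5:7  d6:4  d7:4  d8:4  d9:0  d10:0  d11:0 → peak 7
D@2: d1:2  d2:5  d3:5  d4:5  d5:10  d6:4  d7:4  d8:4  d9:0  d10:0  d11:0 → peak 10
D@3: d1:2  d2:2  d3:5  d4:5  d5:10  d6:7  d7:4  d8:4  d9:0  d10:0  d11:0 → peak 10
D@4: d1:2  d2:2  d3:2  d4:5  d5:10  d6:7  d7:7  d8:4  d9:0  d10:0  d11:0 → peak 10
Best is D@1, peak 7.

7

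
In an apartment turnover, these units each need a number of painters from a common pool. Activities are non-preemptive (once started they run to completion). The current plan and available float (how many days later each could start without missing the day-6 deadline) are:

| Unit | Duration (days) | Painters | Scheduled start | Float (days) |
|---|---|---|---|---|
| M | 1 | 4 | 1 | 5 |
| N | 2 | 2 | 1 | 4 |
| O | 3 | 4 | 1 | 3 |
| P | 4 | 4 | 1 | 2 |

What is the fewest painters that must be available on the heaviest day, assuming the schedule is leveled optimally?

8

Early-start (M@1, N@1, O@1, P@1) gives peak 14: d1:14  d2:10  d3:8  d4:4  d5:0  d6:0.
Shift O→2, P→3.
Schedule M@1, N@1, O@2, P@3: d1:6  d2:6  d3:8  d4:8  d5:4  d6:4 — peak 8.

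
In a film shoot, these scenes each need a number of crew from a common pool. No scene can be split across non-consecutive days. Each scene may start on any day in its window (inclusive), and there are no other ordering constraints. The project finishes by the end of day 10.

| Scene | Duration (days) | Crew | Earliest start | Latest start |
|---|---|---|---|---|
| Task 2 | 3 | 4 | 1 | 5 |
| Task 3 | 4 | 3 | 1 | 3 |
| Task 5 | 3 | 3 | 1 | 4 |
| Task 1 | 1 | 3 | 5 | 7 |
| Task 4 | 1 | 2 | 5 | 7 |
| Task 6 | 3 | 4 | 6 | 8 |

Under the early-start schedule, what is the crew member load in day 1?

10

At early start, day 1 has: Task 2, Task 3, Task 5.
Demand: 4 + 3 + 3 = 10.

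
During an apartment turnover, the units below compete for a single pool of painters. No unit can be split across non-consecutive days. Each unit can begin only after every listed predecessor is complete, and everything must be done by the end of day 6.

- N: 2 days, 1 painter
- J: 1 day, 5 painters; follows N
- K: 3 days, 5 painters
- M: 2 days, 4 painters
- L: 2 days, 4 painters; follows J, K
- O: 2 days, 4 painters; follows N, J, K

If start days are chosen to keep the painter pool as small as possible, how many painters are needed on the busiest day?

9

Early-start (N@1, J@3, K@1, M@1, L@4, O@4) gives peak 10: d1:10  d2:10  d3:10  d4:8  d5:8  d6:0.
Shift J→4, M→3, L→5, O→5.
Schedule N@1, J@4, K@1, M@3, L@5, O@5: d1:6  d2:6  d3:9  d4:9  d5:8  d6:8 — peak 9.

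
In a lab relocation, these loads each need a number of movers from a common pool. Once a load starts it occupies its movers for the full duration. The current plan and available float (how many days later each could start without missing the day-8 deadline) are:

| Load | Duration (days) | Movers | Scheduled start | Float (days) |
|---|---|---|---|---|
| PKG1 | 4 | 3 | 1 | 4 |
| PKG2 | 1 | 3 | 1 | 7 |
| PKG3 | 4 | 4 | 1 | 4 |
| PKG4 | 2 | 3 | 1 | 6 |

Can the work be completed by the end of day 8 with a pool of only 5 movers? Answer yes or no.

no

The minimum achievable peak is 6; 5 < 6, so no feasible schedule stays within the cap.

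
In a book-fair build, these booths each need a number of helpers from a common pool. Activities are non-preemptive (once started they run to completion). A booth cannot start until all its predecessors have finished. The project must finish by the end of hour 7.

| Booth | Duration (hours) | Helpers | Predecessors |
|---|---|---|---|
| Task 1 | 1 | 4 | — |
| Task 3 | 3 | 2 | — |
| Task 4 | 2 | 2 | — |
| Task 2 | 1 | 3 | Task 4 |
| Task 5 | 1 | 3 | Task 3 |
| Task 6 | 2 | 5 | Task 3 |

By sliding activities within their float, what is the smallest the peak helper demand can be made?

Early-start (Task 1@1, Task 3@1, Task 4@1, Task 2@3, Task 5@4, Task 6@4) gives peak 8: h1:8  h2:4  h3:5  h4:8  h5:5  h6:0  h7:0.
Shift Task 3→2, Task 4→2, Task 2→4, Task 5→5, Task 6→6.
Schedule Task 1@1, Task 3@2, Task 4@2, Task 2@4, Task 5@5, Task 6@6: h1:4  h2:4  h3:4  h4:5  h5:3  h6:5  h7:5 — peak 5.
Total helper-hours = 30 over 7 hours ⇒ peak ≥ ⌈30/7⌉ = 5, so 5 is optimal.

5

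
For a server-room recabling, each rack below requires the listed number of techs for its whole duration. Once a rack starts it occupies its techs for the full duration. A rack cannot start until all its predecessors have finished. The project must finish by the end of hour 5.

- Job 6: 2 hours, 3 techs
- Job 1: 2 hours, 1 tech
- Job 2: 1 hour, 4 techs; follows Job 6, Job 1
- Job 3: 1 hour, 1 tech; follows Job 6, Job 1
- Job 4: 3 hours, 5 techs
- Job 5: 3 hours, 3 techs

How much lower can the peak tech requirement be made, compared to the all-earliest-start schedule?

Early-start peak: h1:12  h2:12  h3:13  h4:0  h5:0 ⇒ 13.
Leveled (Job 6@1, Job 1@1, Job 2@4, Job 3@3, Job 4@1, Job 5@3): h1:9  h2:9  h3:9  h4:7  h5:3 ⇒ 9.
Reduction 13 − 9 = 4.

4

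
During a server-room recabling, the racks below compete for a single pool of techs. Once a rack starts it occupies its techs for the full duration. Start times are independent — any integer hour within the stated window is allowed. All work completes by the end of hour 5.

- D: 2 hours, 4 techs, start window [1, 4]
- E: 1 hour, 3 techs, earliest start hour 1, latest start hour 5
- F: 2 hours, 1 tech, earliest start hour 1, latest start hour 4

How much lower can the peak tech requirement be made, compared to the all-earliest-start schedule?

Early-start peak: h1:8  h2:5  h3:0  h4:0  h5:0 ⇒ 8.
Leveled (D@1, E@3, F@3): h1:4  h2:4  h3:4  h4:1  h5:0 ⇒ 4.
Reduction 8 − 4 = 4.

4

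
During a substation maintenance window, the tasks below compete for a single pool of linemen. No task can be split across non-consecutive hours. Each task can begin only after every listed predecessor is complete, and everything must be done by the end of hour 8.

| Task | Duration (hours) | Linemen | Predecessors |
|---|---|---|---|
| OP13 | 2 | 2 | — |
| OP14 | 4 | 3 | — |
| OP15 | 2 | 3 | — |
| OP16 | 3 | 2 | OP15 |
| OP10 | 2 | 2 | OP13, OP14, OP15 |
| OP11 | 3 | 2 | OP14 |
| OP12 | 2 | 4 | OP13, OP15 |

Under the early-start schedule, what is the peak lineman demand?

9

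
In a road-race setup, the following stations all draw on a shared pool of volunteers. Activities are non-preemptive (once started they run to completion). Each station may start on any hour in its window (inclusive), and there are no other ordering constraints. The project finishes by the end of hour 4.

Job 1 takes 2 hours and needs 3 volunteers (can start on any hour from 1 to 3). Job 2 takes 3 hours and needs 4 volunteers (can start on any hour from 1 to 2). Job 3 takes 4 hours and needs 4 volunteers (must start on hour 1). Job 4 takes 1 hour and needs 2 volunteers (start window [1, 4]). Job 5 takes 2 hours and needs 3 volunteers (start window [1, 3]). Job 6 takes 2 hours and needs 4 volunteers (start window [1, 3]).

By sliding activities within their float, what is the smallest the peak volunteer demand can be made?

14

Early-start (Job 1@1, Job 2@1, Job 3@1, Job 4@1, Job 5@1, Job 6@1) gives peak 20: h1:20  h2:18  h3:8  h4:4.
Shift Job 4→3, Job 6→3.
Schedule Job 1@1, Job 2@1, Job 3@1, Job 4@3, Job 5@1, Job 6@3: h1:14  h2:14  h3:14  h4:8 — peak 14.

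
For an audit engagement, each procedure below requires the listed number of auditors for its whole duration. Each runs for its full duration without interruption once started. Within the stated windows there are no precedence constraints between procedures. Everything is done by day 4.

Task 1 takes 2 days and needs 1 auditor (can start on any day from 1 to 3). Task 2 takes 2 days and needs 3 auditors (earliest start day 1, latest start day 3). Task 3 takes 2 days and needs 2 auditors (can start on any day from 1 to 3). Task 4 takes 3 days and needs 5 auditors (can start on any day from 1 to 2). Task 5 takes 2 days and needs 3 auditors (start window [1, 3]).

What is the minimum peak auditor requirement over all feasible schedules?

Early-start (Task 1@1, Task 2@1, Task 3@1, Task 4@1, Task 5@1) gives peak 14: d1:14  d2:14  d3:5  d4:0.
Shift Task 3→3, Task 5→3.
Schedule Task 1@1, Task 2@1, Task 3@3, Task 4@1, Task 5@3: d1:9  d2:9  d3:10  d4:5 — peak 10.

10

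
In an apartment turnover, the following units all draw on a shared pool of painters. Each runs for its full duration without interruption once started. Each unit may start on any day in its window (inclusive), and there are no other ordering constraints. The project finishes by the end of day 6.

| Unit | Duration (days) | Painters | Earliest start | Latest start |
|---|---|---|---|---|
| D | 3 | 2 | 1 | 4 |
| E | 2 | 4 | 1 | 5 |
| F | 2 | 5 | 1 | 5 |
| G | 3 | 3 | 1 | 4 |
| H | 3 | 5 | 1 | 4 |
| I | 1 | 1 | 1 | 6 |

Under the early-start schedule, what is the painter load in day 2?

At early start, day 2 has: D, E, F, G, H.
Demand: 2 + 4 + 5 + 3 + 5 = 19.

19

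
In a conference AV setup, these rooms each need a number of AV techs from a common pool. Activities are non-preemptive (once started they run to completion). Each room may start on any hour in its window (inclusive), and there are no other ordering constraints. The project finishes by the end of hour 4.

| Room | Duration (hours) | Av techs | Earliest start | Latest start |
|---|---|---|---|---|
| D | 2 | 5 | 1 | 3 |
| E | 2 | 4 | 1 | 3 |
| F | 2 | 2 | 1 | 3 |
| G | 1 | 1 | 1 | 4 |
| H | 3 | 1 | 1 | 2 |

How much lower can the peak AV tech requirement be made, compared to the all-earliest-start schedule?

6

Early-start peak: h1:13  h2:12  h3:1  h4:0 ⇒ 13.
Leveled (D@1, E@3, F@3, G@1, H@1): h1:7  h2:6  h3:7  h4:6 ⇒ 7.
Reduction 13 − 7 = 6.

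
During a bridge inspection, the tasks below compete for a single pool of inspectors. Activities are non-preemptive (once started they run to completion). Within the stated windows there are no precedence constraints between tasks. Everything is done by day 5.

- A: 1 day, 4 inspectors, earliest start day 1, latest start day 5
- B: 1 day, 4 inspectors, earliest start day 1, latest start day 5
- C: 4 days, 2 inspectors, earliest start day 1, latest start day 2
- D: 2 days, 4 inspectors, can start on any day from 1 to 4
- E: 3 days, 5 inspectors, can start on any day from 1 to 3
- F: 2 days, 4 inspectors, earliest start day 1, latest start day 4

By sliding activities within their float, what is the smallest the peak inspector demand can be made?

11

Early-start (A@1, B@1, C@1, D@1, E@1, F@1) gives peak 23: d1:23  d2:15  d3:7  d4:2  d5:0.
Shift D→2, E→2, F→4.
Schedule A@1, B@1, C@1, D@2, E@2, F@4: d1:10  d2:11  d3:11  d4:11  d5:4 — peak 11.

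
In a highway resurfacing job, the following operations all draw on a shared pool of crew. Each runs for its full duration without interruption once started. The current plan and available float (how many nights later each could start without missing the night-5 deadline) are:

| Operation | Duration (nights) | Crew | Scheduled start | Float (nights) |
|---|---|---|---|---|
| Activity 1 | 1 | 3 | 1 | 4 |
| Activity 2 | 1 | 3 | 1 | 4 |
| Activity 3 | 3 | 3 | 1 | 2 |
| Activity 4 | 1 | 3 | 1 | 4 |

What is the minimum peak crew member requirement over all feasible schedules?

Early-start (Activity 1@1, Activity 2@1, Activity 3@1, Activity 4@1) gives peak 12: n1:12  n2:3  n3:3  n4:0  n5:0.
Shift Activity 3→2, Activity 4→2.
Schedule Activity 1@1, Activity 2@1, Activity 3@2, Activity 4@2: n1:6  n2:6  n3:3  n4:3  n5:0 — peak 6.

6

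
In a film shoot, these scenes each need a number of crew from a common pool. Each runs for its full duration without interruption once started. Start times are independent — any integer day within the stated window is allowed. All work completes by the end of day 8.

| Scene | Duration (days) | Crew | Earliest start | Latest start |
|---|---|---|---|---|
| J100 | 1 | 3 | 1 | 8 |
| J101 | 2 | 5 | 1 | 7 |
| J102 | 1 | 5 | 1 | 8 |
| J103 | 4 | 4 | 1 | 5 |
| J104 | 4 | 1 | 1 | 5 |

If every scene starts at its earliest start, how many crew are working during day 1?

18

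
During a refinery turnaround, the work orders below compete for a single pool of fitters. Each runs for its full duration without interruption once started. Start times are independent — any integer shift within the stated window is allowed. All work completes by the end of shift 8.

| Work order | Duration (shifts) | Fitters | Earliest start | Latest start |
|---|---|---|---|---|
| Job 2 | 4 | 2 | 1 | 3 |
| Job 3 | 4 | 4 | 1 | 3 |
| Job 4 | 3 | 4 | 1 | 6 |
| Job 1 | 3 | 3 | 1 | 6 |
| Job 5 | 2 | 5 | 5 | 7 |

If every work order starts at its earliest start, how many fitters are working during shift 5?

At early start, shift 5 has: Job 5.
Demand: 5 = 5.

5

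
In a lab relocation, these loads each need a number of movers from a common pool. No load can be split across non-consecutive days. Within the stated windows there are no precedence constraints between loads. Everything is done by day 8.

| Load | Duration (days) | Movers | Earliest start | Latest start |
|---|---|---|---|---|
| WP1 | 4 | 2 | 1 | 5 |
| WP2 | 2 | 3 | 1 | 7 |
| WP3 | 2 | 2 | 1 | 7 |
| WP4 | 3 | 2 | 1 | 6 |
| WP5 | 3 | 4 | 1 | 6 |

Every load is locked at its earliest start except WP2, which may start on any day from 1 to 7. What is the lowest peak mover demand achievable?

WP2@1: d1:13  d2:13  d3:8  d4:2  d5:0  d6:0  d7:0  d8:0 → peak 13
WP2@2: d1:10  d2:13  d3:11  d4:2  d5:0  d6:0  d7:0  d8:0 → peak 13
WP2@3: d1:10  d2:10  d3:11  d4:5  d5:0  d6:0  d7:0  d8:0 → peak 11
WP2@4: d1:10  d2:10  d3:8  d4:5  d5:3  d6:0  d7:0  d8:0 → peak 10
WP2@5: d1:10  d2:10  d3:8  d4:2  d5:3  d6:3  d7:0  d8:0 → peak 10
WP2@6: d1:10  d2:10  d3:8  d4:2  d5:0  d6:3  d7:3  d8:0 → peak 10
WP2@7: d1:10  d2:10  d3:8  d4:2  d5:0  d6:0  d7:3  d8:3 → peak 10
Best is WP2@4, peak 10.

10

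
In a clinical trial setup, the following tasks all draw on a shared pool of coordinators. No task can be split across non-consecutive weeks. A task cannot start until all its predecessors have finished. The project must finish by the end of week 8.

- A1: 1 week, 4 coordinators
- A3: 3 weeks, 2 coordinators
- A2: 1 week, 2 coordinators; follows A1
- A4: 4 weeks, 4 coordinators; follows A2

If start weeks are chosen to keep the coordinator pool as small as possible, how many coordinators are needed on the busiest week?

Early-start (A1@1, A3@1, A2@2, A4@3) gives peak 6: w1:6  w2:4  w3:6  w4:4  w5:4  w6:4  w7:0  w8:0.
Shift A3→2, A4→5.
Schedule A1@1, A3@2, A2@2, A4@5: w1:4  w2:4  w3:2  w4:2  w5:4  w6:4  w7:4  w8:4 — peak 4.
Total coordinator-weeks = 28 over 8 weeks ⇒ peak ≥ ⌈28/8⌉ = 4, so 4 is optimal.

4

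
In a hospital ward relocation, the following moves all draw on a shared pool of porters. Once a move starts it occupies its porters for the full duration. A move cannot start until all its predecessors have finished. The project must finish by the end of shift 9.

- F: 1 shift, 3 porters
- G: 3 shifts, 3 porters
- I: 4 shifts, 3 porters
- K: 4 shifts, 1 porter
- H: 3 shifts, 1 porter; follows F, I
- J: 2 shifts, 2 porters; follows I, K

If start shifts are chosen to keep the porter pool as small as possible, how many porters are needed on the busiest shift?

5

Early-start (F@1, G@1, I@1, K@1, H@5, J@5) gives peak 10: s1:10  s2:7  s3:7  s4:4  s5:3  s6:3  s7:1  s8:0  s9:0.
Shift F→5, G→6, H→7.
Schedule F@5, G@6, I@1, K@1, H@7, J@5: s1:4  s2:4  s3:4  s4:4  s5:5  s6:5  s7:4  s8:4  s9:1 — peak 5.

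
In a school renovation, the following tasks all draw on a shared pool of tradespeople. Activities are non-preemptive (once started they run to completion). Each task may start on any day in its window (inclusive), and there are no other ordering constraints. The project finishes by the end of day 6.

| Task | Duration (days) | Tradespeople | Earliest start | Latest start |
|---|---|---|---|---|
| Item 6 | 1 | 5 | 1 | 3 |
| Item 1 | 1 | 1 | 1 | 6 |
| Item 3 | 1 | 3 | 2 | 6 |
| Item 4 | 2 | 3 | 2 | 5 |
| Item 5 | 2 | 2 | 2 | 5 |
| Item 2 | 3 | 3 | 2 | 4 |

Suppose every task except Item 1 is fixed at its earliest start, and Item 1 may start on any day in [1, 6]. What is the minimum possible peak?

Item 1@1: d1:6  d2:11  d3:8  d4:3  d5:0  d6:0 → peak 11
Item 1@2: d1:5  d2:12  d3:8  d4:3  d5:0  d6:0 → peak 12
Item 1@3: d1:5  d2:11  d3:9  d4:3  d5:0  d6:0 → peak 11
Item 1@4: d1:5  d2:11  d3:8  d4:4  d5:0  d6:0 → peak 11
Item 1@5: d1:5  d2:11  d3:8  d4:3  d5:1  d6:0 → peak 11
Item 1@6: d1:5  d2:11  d3:8  d4:3  d5:0  d6:1 → peak 11
Best is Item 1@1, peak 11.

11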